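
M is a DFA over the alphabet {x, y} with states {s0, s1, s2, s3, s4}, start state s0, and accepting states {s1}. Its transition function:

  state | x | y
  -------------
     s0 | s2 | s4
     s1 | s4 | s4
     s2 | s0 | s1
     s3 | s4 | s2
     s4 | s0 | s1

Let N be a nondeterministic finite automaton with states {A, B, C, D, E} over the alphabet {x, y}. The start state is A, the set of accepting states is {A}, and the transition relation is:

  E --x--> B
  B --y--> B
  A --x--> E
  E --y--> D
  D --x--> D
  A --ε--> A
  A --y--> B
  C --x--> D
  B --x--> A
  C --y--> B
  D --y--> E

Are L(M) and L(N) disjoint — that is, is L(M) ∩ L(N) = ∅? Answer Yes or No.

Yes

Exploring the product automaton M × N from the start pair (s0, A), following both machines on each input symbol, reaches 15 state pairs: (s0, A), (s2, E), (s4, B), (s0, B), (s1, D), (s1, B), (s2, A), (s4, D), (s4, E), (s4, A), (s0, E), (s0, D), (s1, E), (s2, B), (s2, D).
M accepts in {s1} and N accepts in {A}; no reachable pair has both components accepting, so no string drives both machines to acceptance simultaneously and L(M) ∩ L(N) = ∅.
So no string is accepted by both, and the intersection is empty.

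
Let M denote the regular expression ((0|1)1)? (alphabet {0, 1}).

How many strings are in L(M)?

The expression has no Kleene star, so L(M) is finite. Expanding the alternatives gives {ε, 01, 11}.
That is 1 of length 0, 2 of length 2: 3 strings in all.

3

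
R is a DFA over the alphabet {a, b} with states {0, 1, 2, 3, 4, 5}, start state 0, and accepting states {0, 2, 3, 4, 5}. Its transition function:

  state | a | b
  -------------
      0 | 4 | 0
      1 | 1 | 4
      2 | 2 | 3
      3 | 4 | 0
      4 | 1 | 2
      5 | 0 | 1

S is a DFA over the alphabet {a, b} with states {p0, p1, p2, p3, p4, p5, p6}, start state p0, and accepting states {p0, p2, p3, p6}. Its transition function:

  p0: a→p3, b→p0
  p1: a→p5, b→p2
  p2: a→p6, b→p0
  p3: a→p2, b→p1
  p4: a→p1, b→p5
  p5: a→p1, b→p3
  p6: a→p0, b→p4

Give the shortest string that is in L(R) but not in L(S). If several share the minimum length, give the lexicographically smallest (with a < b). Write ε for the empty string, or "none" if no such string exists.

ab

The string ab is accepted by R but not by S.
No shorter string lies in the difference, and ab is the lexicographically first length-2 string in L(R) \ L(S).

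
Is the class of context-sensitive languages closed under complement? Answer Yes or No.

The context-sensitive languages are exactly NSPACE(n), and by the Immerman–Szelepcsényi theorem nondeterministic space classes (from log n up) are closed under complement.
So the context-sensitive languages are closed under complement.

Yes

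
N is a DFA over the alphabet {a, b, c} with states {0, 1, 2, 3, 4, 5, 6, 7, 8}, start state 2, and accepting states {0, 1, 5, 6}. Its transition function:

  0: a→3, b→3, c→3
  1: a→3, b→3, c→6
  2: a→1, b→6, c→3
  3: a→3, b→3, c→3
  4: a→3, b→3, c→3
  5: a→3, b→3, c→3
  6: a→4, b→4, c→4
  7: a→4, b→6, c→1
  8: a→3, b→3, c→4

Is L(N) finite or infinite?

The useful states (reachable from 2 and able to reach an accepting state) are {1, 2, 6}.
Restricted to these states the transition graph has no cycle, so every accepting path has bounded length and L is finite.

finite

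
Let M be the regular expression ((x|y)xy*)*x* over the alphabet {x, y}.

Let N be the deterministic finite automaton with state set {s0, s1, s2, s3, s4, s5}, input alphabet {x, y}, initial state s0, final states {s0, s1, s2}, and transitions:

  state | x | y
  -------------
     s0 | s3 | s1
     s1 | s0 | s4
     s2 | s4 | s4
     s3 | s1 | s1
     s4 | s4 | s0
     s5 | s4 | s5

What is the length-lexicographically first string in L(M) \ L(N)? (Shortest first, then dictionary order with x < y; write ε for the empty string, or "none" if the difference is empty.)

The string x is accepted by M but not by N.
No shorter string lies in the difference, and x is the lexicographically first length-1 string in L(M) \ L(N).

x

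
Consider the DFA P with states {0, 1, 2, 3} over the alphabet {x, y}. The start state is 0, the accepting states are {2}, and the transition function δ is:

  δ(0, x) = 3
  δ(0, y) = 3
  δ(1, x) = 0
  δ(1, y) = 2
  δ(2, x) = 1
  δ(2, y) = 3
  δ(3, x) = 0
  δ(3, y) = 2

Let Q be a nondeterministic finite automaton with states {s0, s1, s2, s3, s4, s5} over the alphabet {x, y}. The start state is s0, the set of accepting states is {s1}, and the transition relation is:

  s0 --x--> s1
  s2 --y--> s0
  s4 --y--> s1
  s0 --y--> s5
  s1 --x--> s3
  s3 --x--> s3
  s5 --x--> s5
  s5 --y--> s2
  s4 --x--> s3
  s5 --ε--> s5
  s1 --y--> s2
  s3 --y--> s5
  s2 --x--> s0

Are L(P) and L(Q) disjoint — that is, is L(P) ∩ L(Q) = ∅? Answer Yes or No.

Yes

Exploring the product automaton P × Q from the start pair (0, s0), following both machines on each input symbol, reaches 15 state pairs: (0, s0), (3, s1), (3, s5), (0, s3), (2, s2), (0, s5), (3, s3), (1, s0), (3, s0), (3, s2), (2, s5), (0, s1), (2, s0), (1, s5), (1, s1).
P accepts in {2} and Q accepts in {s1}; no reachable pair has both components accepting, so no string drives both machines to acceptance simultaneously and L(P) ∩ L(Q) = ∅.
So no string is accepted by both, and the intersection is empty.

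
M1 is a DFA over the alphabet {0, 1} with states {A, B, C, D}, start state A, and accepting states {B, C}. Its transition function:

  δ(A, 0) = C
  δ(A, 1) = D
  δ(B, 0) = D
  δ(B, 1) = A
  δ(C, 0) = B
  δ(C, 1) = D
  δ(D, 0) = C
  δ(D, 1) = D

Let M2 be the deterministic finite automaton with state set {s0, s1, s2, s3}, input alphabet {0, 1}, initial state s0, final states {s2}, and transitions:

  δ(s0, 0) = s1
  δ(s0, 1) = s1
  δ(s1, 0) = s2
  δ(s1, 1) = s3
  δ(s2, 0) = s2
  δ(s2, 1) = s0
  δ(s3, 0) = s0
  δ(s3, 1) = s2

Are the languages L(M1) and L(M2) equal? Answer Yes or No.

The string 0 is accepted by M1 but rejected by M2.
So L(M1) ≠ L(M2).

No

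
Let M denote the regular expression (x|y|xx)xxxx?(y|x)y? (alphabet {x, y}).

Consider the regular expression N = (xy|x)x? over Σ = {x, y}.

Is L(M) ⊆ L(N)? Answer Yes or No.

The string xxxxx is in L(M) but not in L(N).
So L(M) ⊄ L(N).

No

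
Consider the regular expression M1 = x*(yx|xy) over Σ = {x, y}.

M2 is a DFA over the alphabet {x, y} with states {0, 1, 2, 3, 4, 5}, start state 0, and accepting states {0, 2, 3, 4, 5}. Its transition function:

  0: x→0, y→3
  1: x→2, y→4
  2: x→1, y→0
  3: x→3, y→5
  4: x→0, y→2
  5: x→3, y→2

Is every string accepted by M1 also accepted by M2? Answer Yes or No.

Converting the expression M1 to a DFA (subset construction, then merging equivalent states) gives the minimal DFA with states {r0, r1, r2, r3, r4, r5}, start state r0, accepting states {r3, r4} and transitions r0: x→r1, y→r2; r1: x→r1, y→r3; r2: x→r4, y→r5; r3: x→r4, y→r5; r4: x→r5, y→r5; r5: x→r5, y→r5.
Exploring the product automaton M1 × M2 from the start pair (r0, 0), following both machines on each input symbol, reaches 11 state pairs: (r0, 0), (r1, 0), (r2, 3), (r3, 3), (r4, 3), (r5, 5), (r5, 3), (r5, 2), (r5, 1), (r5, 0), (r5, 4).
M1 accepts in {r3, r4} and M2 accepts in {0, 2, 3, 4, 5}. The reachable pairs whose M1-component is accepting are (r3, 3), (r4, 3); in each of them the M2-component is accepting too, so the product for L(M1) \ L(M2) (M1-component accepting, M2-component rejecting) has no reachable accepting pair and the difference is empty.
Hence every string in L(M1) is also in L(M2).

Yes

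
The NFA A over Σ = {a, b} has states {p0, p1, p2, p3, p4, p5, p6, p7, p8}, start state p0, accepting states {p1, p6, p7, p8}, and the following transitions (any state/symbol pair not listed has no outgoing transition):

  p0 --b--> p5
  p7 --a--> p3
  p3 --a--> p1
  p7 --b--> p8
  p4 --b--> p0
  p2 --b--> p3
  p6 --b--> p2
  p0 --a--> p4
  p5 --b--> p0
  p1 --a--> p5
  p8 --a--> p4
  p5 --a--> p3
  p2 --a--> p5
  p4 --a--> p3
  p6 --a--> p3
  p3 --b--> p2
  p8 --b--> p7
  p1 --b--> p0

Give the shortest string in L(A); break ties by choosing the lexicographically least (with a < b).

A breadth-first search from p0 reaches an accepting state first via the path p0 → p4 → p3 → p1 on input aaa.
No string of length < 3 is accepted (BFS exhausts all shorter strings without reaching an accepting state), and aaa is the lexicographically least accepting string of length 3.

aaa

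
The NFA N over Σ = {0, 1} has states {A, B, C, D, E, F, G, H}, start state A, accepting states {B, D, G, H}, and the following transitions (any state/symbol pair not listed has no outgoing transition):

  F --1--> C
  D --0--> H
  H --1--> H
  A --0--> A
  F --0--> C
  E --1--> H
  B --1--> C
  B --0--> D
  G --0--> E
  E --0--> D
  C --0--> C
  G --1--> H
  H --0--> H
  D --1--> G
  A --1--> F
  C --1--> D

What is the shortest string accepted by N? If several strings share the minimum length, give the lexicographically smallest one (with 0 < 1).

101

A breadth-first search from A reaches an accepting state first via the path A → F → C → D on input 101.
No string of length < 3 is accepted (BFS exhausts all shorter strings without reaching an accepting state), and 101 is the lexicographically least accepting string of length 3.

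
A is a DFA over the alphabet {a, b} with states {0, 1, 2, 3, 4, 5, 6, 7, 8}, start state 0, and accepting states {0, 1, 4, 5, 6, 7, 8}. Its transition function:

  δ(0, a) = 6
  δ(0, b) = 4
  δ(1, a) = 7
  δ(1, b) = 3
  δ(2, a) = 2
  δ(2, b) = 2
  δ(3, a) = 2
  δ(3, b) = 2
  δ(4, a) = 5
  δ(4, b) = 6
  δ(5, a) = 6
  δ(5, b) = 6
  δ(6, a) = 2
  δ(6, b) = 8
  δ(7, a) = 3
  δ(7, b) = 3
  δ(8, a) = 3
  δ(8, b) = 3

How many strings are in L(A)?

The useful subgraph on states {0, 4, 5, 6, 8} is acyclic, so L(A) is finite; the longest accepting path visits 5 useful states, giving maximum string length 4.
Counting accepting paths from 0 by length: 1 of length 0, 2 of length 1, 3 of length 2, 3 of length 3, 2 of length 4. Total 11.

11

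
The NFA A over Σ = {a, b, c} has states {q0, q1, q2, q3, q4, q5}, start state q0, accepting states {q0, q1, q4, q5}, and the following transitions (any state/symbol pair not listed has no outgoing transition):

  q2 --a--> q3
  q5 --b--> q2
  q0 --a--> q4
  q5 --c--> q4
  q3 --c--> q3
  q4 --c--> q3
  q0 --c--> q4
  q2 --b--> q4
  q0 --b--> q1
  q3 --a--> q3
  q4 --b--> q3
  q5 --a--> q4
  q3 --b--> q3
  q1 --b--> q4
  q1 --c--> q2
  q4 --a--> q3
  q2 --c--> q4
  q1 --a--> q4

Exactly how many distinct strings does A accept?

8

The useful subgraph on states {q0, q1, q2, q4} is acyclic, so L(A) is finite; the longest accepting path visits 4 useful states, giving maximum string length 3.
Counting accepting paths from q0 by length: 1 of length 0, 3 of length 1, 2 of length 2, 2 of length 3. Total 8.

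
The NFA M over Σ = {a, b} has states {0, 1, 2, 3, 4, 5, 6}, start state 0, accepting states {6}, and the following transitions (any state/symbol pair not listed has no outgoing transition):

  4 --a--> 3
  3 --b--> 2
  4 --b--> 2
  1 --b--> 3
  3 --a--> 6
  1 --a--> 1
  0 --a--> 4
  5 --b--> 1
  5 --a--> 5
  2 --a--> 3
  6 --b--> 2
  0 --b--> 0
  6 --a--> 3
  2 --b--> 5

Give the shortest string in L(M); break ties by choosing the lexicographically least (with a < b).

A breadth-first search from 0 reaches an accepting state first via the path 0 → 4 → 3 → 6 on input aaa.
No string of length < 3 is accepted (BFS exhausts all shorter strings without reaching an accepting state), and aaa is the lexicographically least accepting string of length 3.

aaa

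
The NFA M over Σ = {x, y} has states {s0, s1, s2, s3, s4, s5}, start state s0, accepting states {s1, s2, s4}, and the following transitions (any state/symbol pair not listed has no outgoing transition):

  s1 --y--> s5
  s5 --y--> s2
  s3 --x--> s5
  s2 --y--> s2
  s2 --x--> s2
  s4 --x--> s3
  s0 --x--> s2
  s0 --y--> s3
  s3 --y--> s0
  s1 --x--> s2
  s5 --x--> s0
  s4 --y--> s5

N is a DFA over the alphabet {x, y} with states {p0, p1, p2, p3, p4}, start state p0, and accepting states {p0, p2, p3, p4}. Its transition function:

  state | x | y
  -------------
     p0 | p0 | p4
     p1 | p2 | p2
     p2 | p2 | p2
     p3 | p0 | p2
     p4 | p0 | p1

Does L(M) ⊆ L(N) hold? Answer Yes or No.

No

The string xyy is in L(M) but not in L(N).
So L(M) ⊄ L(N).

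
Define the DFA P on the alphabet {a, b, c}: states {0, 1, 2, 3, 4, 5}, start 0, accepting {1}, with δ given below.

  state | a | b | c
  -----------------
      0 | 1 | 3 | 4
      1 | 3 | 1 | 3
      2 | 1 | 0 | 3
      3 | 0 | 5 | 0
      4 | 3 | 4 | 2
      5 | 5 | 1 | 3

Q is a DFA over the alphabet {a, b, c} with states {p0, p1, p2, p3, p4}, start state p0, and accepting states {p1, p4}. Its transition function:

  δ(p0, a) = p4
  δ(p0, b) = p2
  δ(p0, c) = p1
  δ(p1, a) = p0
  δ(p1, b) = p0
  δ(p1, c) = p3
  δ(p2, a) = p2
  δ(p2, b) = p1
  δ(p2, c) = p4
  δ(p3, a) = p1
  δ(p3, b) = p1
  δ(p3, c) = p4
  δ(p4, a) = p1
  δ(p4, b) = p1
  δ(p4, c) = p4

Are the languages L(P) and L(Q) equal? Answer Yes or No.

The string abb is accepted by P but rejected by Q.
So L(P) ≠ L(Q).

No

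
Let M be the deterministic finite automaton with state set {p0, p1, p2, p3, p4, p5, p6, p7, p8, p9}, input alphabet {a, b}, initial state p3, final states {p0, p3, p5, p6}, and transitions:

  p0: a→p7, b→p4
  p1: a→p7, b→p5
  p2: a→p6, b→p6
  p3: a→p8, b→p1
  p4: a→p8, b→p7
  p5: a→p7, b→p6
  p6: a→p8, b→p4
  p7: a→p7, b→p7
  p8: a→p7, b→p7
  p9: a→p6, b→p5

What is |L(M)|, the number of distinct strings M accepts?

3

The useful subgraph on states {p1, p3, p5, p6} is acyclic, so L(M) is finite; the longest accepting path visits 4 useful states, giving maximum string length 3.
Counting accepting paths from p3 by length: 1 of length 0, 1 of length 2, 1 of length 3. Total 3.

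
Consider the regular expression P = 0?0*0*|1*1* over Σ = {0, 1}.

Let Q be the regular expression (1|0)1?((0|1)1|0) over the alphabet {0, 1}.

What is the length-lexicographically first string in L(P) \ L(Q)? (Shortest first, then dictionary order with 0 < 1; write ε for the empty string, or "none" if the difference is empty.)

The empty string ε is accepted by P but not by Q.
Since ε is the unique shortest string, it is the required witness.

ε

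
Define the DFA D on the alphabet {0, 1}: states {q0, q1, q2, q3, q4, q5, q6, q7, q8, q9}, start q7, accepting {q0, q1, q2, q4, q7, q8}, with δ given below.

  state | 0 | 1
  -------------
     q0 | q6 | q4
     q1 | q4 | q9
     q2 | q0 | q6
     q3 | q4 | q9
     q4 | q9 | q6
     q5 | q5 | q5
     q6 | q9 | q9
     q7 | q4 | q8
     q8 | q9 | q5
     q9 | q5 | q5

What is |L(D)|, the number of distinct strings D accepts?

3

The useful subgraph on states {q4, q7, q8} is acyclic, so L(D) is finite; the longest accepting path visits 2 useful states, giving maximum string length 1.
Counting accepting paths from q7 by length: 1 of length 0, 2 of length 1. Total 3.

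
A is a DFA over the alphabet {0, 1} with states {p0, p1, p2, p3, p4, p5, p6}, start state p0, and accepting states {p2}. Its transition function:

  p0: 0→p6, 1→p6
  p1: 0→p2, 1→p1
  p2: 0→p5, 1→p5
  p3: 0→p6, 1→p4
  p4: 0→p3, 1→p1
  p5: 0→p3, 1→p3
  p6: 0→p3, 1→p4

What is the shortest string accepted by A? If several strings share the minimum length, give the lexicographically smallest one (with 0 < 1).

0110

A breadth-first search from p0 reaches an accepting state first via the path p0 → p6 → p4 → p1 → p2 on input 0110.
No string of length < 4 is accepted (BFS exhausts all shorter strings without reaching an accepting state), and 0110 is the lexicographically least accepting string of length 4.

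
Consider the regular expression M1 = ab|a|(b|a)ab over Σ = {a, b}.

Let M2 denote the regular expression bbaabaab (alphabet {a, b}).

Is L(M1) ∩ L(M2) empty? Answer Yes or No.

Yes

Converting the expression M1 to a DFA (subset construction, then merging equivalent states) gives the minimal DFA with states {r0, r1, r2, r3, r4, r5}, start state r0, accepting states {r1, r4} and transitions r0: a→r1, b→r2; r1: a→r3, b→r4; r2: a→r3, b→r5; r3: a→r5, b→r4; r4: a→r5, b→r5; r5: a→r5, b→r5.
Converting the expression M2 to a DFA (subset construction, then merging equivalent states) gives the minimal DFA with states {t0, t1, t2, t3, t4, t5, t6, t7, t8, t9}, start state t0, accepting states {t9} and transitions t0: a→t1, b→t2; t1: a→t1, b→t1; t2: a→t1, b→t3; t3: a→t4, b→t1; t4: a→t5, b→t1; t5: a→t1, b→t6; t6: a→t7, b→t1; t7: a→t8, b→t1; t8: a→t1, b→t9; t9: a→t1, b→t1.
Exploring the product automaton M1 × M2 from the start pair (r0, t0), following both machines on each input symbol, reaches 13 state pairs: (r0, t0), (r1, t1), (r2, t2), (r3, t1), (r4, t1), (r5, t3), (r5, t1), (r5, t4), (r5, t5), (r5, t6), (r5, t7), (r5, t8), (r5, t9).
M1 accepts in {r1, r4} and M2 accepts in {t9}; no reachable pair has both components accepting, so no string drives both machines to acceptance simultaneously and L(M1) ∩ L(M2) = ∅.
So no string is accepted by both, and the intersection is empty.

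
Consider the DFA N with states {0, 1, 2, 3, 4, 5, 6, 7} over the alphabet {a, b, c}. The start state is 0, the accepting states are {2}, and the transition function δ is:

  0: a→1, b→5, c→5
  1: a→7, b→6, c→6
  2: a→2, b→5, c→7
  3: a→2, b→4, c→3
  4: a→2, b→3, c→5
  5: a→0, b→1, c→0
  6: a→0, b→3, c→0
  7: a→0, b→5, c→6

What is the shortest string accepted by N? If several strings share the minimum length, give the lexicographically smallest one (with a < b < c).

A breadth-first search from 0 reaches an accepting state first via the path 0 → 1 → 6 → 3 → 2 on input abba.
No string of length < 4 is accepted (BFS exhausts all shorter strings without reaching an accepting state), and abba is the lexicographically least accepting string of length 4.

abba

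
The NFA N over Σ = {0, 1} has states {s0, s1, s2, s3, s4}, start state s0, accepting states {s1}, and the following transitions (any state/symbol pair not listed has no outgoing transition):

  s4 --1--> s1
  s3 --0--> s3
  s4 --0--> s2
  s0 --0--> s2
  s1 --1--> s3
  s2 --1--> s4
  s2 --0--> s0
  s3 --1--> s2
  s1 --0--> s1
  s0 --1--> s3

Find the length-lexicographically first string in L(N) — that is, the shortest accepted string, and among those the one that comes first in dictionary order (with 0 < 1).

A breadth-first search from s0 reaches an accepting state first via the path s0 → s2 → s4 → s1 on input 011.
No string of length < 3 is accepted (BFS exhausts all shorter strings without reaching an accepting state), and 011 is the lexicographically least accepting string of length 3.

011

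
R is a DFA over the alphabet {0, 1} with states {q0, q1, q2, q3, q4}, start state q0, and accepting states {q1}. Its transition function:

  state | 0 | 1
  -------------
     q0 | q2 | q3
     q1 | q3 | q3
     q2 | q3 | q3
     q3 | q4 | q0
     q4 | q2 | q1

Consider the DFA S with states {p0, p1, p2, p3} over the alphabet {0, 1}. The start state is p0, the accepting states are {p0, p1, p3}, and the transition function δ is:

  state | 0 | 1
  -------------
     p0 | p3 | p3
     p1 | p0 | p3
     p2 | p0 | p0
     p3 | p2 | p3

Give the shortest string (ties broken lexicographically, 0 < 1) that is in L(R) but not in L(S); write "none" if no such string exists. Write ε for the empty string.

none

Exploring the product automaton R × S from the start pair (q0, p0), following both machines on each input symbol, reaches 13 state pairs: (q0, p0), (q2, p3), (q3, p3), (q3, p2), (q4, p2), (q0, p3), (q4, p0), (q2, p0), (q1, p0), (q2, p2), (q1, p3), (q3, p0), (q4, p3).
R accepts in {q1} and S accepts in {p0, p1, p3}. The reachable pairs whose R-component is accepting are (q1, p0), (q1, p3); in each of them the S-component is accepting too, so the product for L(R) \ L(S) (R-component accepting, S-component rejecting) has no reachable accepting pair and the difference is empty.
So every string accepted by R is also accepted by S: L(R) \ L(S) = ∅ and there is no such string.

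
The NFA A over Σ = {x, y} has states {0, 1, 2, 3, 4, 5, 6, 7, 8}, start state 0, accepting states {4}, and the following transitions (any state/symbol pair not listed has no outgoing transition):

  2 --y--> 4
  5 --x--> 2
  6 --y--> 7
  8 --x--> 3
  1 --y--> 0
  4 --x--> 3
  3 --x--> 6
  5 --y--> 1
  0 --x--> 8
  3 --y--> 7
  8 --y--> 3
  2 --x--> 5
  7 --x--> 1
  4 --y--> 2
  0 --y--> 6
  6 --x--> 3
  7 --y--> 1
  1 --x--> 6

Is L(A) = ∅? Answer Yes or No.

The states reachable from the start state are {0, 1, 3, 6, 7, 8}.
None of the accepting states {4} is reachable, so no string is accepted and L(A) = ∅.

Yes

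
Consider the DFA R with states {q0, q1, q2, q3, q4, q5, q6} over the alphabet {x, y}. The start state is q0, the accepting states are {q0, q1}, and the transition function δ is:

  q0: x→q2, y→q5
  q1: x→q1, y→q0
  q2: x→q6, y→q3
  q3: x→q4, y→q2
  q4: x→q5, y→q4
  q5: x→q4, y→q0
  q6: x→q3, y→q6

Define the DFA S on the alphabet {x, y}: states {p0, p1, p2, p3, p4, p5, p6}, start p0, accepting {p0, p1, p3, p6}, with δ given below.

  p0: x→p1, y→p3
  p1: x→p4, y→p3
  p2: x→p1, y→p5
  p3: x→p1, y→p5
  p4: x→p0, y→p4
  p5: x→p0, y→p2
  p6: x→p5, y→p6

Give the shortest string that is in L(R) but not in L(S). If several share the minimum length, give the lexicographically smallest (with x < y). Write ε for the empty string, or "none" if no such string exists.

yy

The string yy is accepted by R but not by S.
No shorter string lies in the difference, and yy is the lexicographically first length-2 string in L(R) \ L(S).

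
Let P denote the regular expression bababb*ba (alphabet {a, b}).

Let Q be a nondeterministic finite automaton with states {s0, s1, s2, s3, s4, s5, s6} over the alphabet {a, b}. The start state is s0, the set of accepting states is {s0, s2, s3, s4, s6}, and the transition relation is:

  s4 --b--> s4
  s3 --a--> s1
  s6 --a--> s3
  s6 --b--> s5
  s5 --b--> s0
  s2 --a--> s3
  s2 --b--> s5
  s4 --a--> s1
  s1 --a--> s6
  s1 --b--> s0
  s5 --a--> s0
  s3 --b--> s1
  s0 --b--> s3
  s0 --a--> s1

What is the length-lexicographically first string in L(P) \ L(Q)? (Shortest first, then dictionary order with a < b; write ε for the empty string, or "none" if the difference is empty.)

bababba

The string bababba is accepted by P but not by Q.
No shorter string lies in the difference, and bababba is the lexicographically first length-7 string in L(P) \ L(Q).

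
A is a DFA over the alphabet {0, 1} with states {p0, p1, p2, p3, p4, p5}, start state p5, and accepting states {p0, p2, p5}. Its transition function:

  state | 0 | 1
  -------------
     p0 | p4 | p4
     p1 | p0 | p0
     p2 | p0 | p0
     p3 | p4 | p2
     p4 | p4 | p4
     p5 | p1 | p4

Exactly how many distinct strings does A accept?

3

The useful subgraph on states {p0, p1, p5} is acyclic, so L(A) is finite; the longest accepting path visits 3 useful states, giving maximum string length 2.
Counting accepting paths from p5 by length: 1 of length 0, 2 of length 2. Total 3.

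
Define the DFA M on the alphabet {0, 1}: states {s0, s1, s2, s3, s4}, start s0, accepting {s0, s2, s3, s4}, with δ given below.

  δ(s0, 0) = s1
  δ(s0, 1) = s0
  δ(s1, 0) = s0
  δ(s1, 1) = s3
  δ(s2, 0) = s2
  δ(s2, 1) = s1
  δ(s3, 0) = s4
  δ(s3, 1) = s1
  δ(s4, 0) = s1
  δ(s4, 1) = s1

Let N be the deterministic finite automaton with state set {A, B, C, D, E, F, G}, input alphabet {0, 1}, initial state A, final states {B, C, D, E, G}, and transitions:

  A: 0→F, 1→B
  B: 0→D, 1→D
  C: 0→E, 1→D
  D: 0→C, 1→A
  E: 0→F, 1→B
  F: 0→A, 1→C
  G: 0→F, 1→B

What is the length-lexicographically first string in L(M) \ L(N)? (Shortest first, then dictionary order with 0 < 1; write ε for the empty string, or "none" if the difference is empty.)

ε

The empty string ε is accepted by M but not by N.
Since ε is the unique shortest string, it is the required witness.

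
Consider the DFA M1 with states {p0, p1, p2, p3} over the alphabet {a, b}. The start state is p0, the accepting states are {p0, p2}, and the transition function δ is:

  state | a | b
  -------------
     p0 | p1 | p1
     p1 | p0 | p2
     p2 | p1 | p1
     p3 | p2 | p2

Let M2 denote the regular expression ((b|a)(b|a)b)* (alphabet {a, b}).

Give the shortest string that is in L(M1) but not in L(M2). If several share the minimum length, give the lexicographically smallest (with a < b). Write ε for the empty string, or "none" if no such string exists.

aa

The string aa is accepted by M1 but not by M2.
No shorter string lies in the difference, and aa is the lexicographically first length-2 string in L(M1) \ L(M2).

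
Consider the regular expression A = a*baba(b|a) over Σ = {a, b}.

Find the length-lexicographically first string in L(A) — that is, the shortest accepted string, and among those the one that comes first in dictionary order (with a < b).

babaa

By inspection of the expression, no string of length less than 5 matches, and babaa is the lexicographically first match of length 5.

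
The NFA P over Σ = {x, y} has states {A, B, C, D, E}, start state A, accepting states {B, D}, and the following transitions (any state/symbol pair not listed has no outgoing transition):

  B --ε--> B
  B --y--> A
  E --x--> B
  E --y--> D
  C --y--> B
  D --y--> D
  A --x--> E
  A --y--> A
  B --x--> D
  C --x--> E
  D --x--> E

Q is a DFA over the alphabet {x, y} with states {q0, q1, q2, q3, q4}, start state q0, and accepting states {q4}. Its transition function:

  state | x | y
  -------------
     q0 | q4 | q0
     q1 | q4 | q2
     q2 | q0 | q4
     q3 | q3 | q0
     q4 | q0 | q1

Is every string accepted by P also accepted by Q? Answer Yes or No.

No

The string xx is in L(P) but not in L(Q).
So L(P) ⊄ L(Q).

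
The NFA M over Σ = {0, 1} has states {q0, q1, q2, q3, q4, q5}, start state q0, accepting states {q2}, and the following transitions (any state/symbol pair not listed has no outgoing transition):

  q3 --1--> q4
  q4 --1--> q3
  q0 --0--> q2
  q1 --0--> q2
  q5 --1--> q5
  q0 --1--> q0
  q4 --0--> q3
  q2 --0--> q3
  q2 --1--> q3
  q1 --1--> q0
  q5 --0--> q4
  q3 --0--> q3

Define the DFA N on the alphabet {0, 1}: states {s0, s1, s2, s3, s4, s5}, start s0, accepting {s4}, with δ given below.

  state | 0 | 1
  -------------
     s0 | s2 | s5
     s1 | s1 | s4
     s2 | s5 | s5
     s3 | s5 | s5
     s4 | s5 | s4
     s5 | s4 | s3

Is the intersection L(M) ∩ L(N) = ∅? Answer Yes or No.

The string 10 is accepted by both M and N.
Hence L(M) ∩ L(N) ≠ ∅.

No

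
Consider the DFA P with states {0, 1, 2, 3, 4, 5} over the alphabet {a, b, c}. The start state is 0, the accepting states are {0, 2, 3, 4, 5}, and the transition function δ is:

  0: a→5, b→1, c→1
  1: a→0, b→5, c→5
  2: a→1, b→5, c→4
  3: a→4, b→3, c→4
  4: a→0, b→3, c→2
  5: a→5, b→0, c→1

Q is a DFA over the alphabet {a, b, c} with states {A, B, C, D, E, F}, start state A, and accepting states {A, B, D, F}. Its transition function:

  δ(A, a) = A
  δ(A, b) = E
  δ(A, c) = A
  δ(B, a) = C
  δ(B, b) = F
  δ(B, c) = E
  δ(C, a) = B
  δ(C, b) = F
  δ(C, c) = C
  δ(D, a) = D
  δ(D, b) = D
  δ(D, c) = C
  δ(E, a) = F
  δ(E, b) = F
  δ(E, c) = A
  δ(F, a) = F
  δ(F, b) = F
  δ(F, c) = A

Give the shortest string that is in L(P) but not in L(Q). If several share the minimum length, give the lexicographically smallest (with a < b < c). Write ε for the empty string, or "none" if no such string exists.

The string ab is accepted by P but not by Q.
No shorter string lies in the difference, and ab is the lexicographically first length-2 string in L(P) \ L(Q).

ab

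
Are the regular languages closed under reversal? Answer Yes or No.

Yes

Reverse every transition of an NFA for L, make the old start state the unique accepting state, and add a fresh start state with ε-moves to the old accepting states; this NFA accepts Lᴿ.
So the regular languages are closed under reversal.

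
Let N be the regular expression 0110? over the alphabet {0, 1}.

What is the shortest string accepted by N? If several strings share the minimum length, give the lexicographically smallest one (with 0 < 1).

011

By inspection of the expression, no string of length less than 3 matches, and 011 is the lexicographically first match of length 3.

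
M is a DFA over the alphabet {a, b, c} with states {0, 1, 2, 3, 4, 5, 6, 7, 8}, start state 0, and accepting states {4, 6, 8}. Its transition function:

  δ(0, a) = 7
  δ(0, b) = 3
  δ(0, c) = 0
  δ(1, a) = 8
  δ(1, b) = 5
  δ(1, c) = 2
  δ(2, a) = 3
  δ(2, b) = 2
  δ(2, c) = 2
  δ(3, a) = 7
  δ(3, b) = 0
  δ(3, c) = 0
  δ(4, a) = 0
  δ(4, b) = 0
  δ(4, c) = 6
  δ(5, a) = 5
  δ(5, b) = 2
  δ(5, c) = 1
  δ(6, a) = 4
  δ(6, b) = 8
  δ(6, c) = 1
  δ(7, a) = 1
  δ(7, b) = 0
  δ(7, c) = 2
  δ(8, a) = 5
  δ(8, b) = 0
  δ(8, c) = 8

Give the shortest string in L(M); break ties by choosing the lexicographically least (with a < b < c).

aaa

A breadth-first search from 0 reaches an accepting state first via the path 0 → 7 → 1 → 8 on input aaa.
No string of length < 3 is accepted (BFS exhausts all shorter strings without reaching an accepting state), and aaa is the lexicographically least accepting string of length 3.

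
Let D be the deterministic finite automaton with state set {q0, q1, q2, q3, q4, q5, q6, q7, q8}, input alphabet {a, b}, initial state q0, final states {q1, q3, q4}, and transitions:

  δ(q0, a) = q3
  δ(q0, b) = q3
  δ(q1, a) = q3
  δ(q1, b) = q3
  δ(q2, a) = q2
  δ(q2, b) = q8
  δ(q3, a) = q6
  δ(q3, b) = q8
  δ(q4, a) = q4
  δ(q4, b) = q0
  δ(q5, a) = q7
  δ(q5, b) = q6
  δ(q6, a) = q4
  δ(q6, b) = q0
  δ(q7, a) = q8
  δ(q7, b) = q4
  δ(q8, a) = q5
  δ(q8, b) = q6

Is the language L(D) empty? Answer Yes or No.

The string a is accepted: the run q0 → q3 ends in the accepting state q3.
Since at least one string is accepted, L(D) is not empty.

No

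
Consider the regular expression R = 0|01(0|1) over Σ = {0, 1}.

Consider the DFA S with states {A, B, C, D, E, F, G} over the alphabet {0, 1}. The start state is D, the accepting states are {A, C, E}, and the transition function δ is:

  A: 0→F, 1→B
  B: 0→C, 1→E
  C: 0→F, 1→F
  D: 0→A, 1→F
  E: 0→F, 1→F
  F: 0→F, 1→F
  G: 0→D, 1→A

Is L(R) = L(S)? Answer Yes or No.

Converting the expression R to a DFA (subset construction, then merging equivalent states) gives the minimal DFA with states {r0, r1, r2, r3, r4}, start state r0, accepting states {r1, r4} and transitions r0: 0→r1, 1→r2; r1: 0→r2, 1→r3; r2: 0→r2, 1→r2; r3: 0→r4, 1→r4; r4: 0→r2, 1→r2.
Exploring the product automaton R × S from the start pair (r0, D), following both machines on each input symbol, reaches 6 state pairs: (r0, D), (r1, A), (r2, F), (r3, B), (r4, C), (r4, E).
R accepts in {r1, r4} and S accepts in {A, C, E}. In every reachable pair the two components are either both accepting — (r1, A), (r4, C), (r4, E) — or both non-accepting, so no string is accepted by exactly one of the machines: L(R) \ L(S) and L(S) \ L(R) are both empty.
Hence every string is accepted by R iff it is accepted by S, and the two languages coincide.

Yes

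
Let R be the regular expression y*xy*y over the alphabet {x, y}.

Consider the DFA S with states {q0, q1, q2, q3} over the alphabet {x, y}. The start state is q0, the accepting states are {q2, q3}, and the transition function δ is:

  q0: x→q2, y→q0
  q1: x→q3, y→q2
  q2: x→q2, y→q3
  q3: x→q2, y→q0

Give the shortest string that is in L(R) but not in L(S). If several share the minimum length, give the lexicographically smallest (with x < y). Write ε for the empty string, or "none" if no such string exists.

xyy

The string xyy is accepted by R but not by S.
No shorter string lies in the difference, and xyy is the lexicographically first length-3 string in L(R) \ L(S).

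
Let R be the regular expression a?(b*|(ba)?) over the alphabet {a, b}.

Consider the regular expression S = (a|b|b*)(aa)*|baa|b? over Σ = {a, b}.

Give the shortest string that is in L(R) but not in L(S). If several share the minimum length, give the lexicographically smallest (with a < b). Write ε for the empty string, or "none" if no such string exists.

The string ab is accepted by R but not by S.
No shorter string lies in the difference, and ab is the lexicographically first length-2 string in L(R) \ L(S).

ab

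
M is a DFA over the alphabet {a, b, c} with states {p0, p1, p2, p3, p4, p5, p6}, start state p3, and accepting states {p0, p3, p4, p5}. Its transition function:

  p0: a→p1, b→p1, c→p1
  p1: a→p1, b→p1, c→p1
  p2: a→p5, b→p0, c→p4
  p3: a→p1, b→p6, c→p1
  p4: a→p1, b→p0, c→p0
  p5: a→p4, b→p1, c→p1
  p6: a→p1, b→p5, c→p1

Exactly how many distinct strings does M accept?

5

The useful subgraph on states {p0, p3, p4, p5, p6} is acyclic, so L(M) is finite; the longest accepting path visits 5 useful states, giving maximum string length 4.
Counting accepting paths from p3 by length: 1 of length 0, 1 of length 2, 1 of length 3, 2 of length 4. Total 5.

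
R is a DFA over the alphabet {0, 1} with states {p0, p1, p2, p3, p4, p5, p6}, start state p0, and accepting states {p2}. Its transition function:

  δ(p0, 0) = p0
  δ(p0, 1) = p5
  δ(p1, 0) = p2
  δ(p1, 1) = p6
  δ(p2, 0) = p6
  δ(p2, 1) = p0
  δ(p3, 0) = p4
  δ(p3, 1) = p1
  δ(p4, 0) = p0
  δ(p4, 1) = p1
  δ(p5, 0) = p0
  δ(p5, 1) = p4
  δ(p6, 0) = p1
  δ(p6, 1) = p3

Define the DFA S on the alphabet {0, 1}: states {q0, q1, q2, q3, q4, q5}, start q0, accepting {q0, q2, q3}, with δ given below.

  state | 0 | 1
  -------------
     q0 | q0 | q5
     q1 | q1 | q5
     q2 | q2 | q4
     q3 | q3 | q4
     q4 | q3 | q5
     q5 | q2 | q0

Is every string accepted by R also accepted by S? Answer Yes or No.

Exploring the product automaton R × S from the start pair (p0, q0), following both machines on each input symbol, reaches 28 state pairs: (p0, q0), (p5, q5), (p0, q2), (p4, q0), (p5, q4), (p1, q5), (p0, q3), (p4, q5), (p2, q2), (p6, q0), (p1, q0), (p6, q2), (p0, q4), (p3, q5), (p2, q0), (p6, q5), (p1, q2), (p3, q4), (p4, q2), (p0, q5), (p3, q0), (p6, q4), (p4, q3), (p1, q4), (p5, q0), (p1, q3), (p2, q3), (p6, q3).
R accepts in {p2} and S accepts in {q0, q2, q3}. The reachable pairs whose R-component is accepting are (p2, q2), (p2, q0), (p2, q3); in each of them the S-component is accepting too, so the product for L(R) \ L(S) (R-component accepting, S-component rejecting) has no reachable accepting pair and the difference is empty.
Hence every string in L(R) is also in L(S).

Yes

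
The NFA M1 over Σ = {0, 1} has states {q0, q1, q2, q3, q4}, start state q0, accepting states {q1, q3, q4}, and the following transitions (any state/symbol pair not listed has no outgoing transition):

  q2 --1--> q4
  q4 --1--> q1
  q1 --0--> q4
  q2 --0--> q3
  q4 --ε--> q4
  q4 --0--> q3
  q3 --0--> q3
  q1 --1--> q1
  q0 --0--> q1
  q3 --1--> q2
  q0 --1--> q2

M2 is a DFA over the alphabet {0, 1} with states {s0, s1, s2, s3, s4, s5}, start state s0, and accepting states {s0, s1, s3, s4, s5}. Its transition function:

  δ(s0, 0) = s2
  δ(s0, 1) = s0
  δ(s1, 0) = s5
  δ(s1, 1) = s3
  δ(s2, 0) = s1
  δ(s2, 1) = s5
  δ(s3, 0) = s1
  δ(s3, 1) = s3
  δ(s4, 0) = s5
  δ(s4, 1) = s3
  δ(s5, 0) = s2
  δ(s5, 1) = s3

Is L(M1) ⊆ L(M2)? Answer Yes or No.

No

The string 0 is in L(M1) but not in L(M2).
So L(M1) ⊄ L(M2).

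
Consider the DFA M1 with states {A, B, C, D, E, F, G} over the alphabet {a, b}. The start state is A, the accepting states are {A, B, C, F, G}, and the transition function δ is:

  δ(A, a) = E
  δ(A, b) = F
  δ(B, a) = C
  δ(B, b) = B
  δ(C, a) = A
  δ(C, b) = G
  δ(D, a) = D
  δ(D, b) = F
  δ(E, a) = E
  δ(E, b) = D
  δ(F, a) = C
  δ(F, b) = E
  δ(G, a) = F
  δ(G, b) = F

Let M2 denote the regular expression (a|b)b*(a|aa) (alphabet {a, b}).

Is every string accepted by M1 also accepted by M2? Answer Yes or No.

The empty string ε is in L(M1) but not in L(M2).
So L(M1) ⊄ L(M2).

No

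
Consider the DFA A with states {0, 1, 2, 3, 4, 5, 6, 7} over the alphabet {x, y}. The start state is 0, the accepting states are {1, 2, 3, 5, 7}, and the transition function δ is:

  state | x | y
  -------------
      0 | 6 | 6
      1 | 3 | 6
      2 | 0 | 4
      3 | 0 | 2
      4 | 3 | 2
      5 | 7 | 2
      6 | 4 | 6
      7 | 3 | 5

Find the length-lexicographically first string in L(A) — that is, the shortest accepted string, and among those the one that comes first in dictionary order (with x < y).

A breadth-first search from 0 reaches an accepting state first via the path 0 → 6 → 4 → 3 on input xxx.
No string of length < 3 is accepted (BFS exhausts all shorter strings without reaching an accepting state), and xxx is the lexicographically least accepting string of length 3.

xxx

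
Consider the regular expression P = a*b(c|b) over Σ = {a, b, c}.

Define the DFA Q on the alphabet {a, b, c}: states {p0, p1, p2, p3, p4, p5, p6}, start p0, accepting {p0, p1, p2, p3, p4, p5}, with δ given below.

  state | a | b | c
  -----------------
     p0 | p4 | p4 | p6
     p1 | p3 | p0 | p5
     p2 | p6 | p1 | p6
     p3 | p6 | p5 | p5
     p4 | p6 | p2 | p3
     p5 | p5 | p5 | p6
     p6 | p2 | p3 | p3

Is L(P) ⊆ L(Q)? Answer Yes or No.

The string abc is in L(P) but not in L(Q).
So L(P) ⊄ L(Q).

No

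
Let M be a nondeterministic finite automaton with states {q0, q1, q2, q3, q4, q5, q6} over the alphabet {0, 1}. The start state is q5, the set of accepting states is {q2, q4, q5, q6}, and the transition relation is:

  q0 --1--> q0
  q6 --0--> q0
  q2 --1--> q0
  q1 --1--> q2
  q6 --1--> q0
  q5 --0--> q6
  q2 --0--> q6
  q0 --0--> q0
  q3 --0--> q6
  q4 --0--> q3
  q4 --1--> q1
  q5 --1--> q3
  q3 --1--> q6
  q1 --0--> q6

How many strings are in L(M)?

The useful subgraph on states {q3, q5, q6} is acyclic, so L(M) is finite; the longest accepting path visits 3 useful states, giving maximum string length 2.
Counting accepting paths from q5 by length: 1 of length 0, 1 of length 1, 2 of length 2. Total 4.

4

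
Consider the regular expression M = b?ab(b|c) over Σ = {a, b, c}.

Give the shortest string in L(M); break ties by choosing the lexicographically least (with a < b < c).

By inspection of the expression, no string of length less than 3 matches, and abb is the lexicographically first match of length 3.

abb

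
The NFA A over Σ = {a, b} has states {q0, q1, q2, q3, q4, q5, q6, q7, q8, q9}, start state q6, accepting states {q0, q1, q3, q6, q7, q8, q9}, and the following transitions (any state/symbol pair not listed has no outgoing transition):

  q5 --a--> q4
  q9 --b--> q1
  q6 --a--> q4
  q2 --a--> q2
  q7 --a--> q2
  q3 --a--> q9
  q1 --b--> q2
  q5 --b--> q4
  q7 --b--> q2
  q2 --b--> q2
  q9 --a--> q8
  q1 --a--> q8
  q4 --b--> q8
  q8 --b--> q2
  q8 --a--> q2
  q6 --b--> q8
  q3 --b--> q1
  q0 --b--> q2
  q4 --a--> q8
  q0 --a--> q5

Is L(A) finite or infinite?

The useful states (reachable from q6 and able to reach an accepting state) are {q4, q6, q8}.
Restricted to these states the transition graph has no cycle, so every accepting path has bounded length and L is finite.

finite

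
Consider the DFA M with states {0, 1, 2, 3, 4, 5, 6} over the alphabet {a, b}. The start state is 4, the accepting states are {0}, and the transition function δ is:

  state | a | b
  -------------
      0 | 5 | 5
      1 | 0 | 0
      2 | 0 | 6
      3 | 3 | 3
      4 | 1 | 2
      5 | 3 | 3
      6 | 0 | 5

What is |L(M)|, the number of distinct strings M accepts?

The useful subgraph on states {0, 1, 2, 4, 6} is acyclic, so L(M) is finite; the longest accepting path visits 4 useful states, giving maximum string length 3.
Counting accepting paths from 4 by length: 3 of length 2, 1 of length 3. Total 4.

4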